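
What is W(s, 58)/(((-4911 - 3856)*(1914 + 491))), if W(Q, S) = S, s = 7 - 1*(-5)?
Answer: -58/21084635 ≈ -2.7508e-6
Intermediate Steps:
s = 12 (s = 7 + 5 = 12)
W(s, 58)/(((-4911 - 3856)*(1914 + 491))) = 58/(((-4911 - 3856)*(1914 + 491))) = 58/((-8767*2405)) = 58/(-21084635) = 58*(-1/21084635) = -58/21084635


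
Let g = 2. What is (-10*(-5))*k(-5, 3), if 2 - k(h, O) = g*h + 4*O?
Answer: 0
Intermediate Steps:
k(h, O) = 2 - 4*O - 2*h (k(h, O) = 2 - (2*h + 4*O) = 2 + (-4*O - 2*h) = 2 - 4*O - 2*h)
(-10*(-5))*k(-5, 3) = (-10*(-5))*(2 - 4*3 - 2*(-5)) = 50*(2 - 12 + 10) = 50*0 = 0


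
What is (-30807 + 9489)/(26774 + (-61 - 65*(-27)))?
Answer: -969/1294 ≈ -0.74884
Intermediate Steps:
(-30807 + 9489)/(26774 + (-61 - 65*(-27))) = -21318/(26774 + (-61 + 1755)) = -21318/(26774 + 1694) = -21318/28468 = -21318*1/28468 = -969/1294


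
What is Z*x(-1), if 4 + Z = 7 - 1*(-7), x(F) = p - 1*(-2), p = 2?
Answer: 40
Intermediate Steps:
x(F) = 4 (x(F) = 2 - 1*(-2) = 2 + 2 = 4)
Z = 10 (Z = -4 + (7 - 1*(-7)) = -4 + (7 + 7) = -4 + 14 = 10)
Z*x(-1) = 10*4 = 40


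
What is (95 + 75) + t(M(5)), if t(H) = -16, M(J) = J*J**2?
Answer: 154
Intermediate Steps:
M(J) = J**3
(95 + 75) + t(M(5)) = (95 + 75) - 16 = 170 - 16 = 154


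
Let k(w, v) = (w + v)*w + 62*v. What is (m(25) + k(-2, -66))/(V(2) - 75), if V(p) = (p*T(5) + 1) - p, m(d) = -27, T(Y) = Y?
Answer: 3983/66 ≈ 60.349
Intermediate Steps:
k(w, v) = 62*v + w*(v + w) (k(w, v) = (v + w)*w + 62*v = w*(v + w) + 62*v = 62*v + w*(v + w))
V(p) = 1 + 4*p (V(p) = (p*5 + 1) - p = (5*p + 1) - p = (1 + 5*p) - p = 1 + 4*p)
(m(25) + k(-2, -66))/(V(2) - 75) = (-27 + ((-2)² + 62*(-66) - 66*(-2)))/((1 + 4*2) - 75) = (-27 + (4 - 4092 + 132))/((1 + 8) - 75) = (-27 - 3956)/(9 - 75) = -3983/(-66) = -3983*(-1/66) = 3983/66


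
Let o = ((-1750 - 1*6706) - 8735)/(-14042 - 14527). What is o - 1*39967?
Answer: -1141800032/28569 ≈ -39966.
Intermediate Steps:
o = 17191/28569 (o = ((-1750 - 6706) - 8735)/(-28569) = (-8456 - 8735)*(-1/28569) = -17191*(-1/28569) = 17191/28569 ≈ 0.60174)
o - 1*39967 = 17191/28569 - 1*39967 = 17191/28569 - 39967 = -1141800032/28569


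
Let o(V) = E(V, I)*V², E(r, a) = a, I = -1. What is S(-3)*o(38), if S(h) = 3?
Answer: -4332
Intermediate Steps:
o(V) = -V²
S(-3)*o(38) = 3*(-1*38²) = 3*(-1*1444) = 3*(-1444) = -4332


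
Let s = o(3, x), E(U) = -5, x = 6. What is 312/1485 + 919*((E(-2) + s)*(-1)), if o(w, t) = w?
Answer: 909914/495 ≈ 1838.2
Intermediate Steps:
s = 3
312/1485 + 919*((E(-2) + s)*(-1)) = 312/1485 + 919*((-5 + 3)*(-1)) = 312*(1/1485) + 919*(-2*(-1)) = 104/495 + 919*2 = 104/495 + 1838 = 909914/495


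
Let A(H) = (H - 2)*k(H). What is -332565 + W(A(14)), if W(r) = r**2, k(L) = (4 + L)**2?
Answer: 14783979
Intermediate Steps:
A(H) = (4 + H)**2*(-2 + H) (A(H) = (H - 2)*(4 + H)**2 = (-2 + H)*(4 + H)**2 = (4 + H)**2*(-2 + H))
-332565 + W(A(14)) = -332565 + ((4 + 14)**2*(-2 + 14))**2 = -332565 + (18**2*12)**2 = -332565 + (324*12)**2 = -332565 + 3888**2 = -332565 + 15116544 = 14783979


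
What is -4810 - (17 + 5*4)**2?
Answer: -6179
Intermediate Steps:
-4810 - (17 + 5*4)**2 = -4810 - (17 + 20)**2 = -4810 - 1*37**2 = -4810 - 1*1369 = -4810 - 1369 = -6179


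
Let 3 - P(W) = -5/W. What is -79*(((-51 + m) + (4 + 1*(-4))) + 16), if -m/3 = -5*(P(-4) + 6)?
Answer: -25675/4 ≈ -6418.8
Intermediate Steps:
P(W) = 3 + 5/W (P(W) = 3 - (-5)/W = 3 + 5/W)
m = 465/4 (m = -(-15)*((3 + 5/(-4)) + 6) = -(-15)*((3 + 5*(-¼)) + 6) = -(-15)*((3 - 5/4) + 6) = -(-15)*(7/4 + 6) = -(-15)*31/4 = -3*(-155/4) = 465/4 ≈ 116.25)
-79*(((-51 + m) + (4 + 1*(-4))) + 16) = -79*(((-51 + 465/4) + (4 + 1*(-4))) + 16) = -79*((261/4 + (4 - 4)) + 16) = -79*((261/4 + 0) + 16) = -79*(261/4 + 16) = -79*325/4 = -25675/4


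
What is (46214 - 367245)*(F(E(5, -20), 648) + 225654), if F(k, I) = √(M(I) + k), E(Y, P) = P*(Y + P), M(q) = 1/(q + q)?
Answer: -72441929274 - 321031*√388801/36 ≈ -7.2447e+10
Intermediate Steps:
M(q) = 1/(2*q)
E(Y, P) = P*(P + Y)
F(k, I) = √(k + 1/(2*I)) (F(k, I) = √(1/(2*I) + k) = √(k + 1/(2*I)))
(46214 - 367245)*(F(E(5, -20), 648) + 225654) = (46214 - 367245)*(√(2/648 + 4*(-20*(-20 + 5)))/2 + 225654) = -321031*(√(2*(1/648) + 4*(-20*(-15)))/2 + 225654) = -321031*(√(1/324 + 4*300)/2 + 225654) = -321031*(√(1/324 + 1200)/2 + 225654) = -321031*(√(388801/324)/2 + 225654) = -321031*((√388801/18)/2 + 225654) = -321031*(√388801/36 + 225654) = -321031*(225654 + √388801/36) = -72441929274 - 321031*√388801/36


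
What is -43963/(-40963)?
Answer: 43963/40963 ≈ 1.0732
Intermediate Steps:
-43963/(-40963) = -43963*(-1)/40963 = -1*(-43963/40963) = 43963/40963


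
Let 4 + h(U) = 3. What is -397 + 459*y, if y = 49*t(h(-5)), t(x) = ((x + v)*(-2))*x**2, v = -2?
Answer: 134549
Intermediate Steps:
h(U) = -1 (h(U) = -4 + 3 = -1)
t(x) = x**2*(4 - 2*x) (t(x) = ((x - 2)*(-2))*x**2 = ((-2 + x)*(-2))*x**2 = (4 - 2*x)*x**2 = x**2*(4 - 2*x))
y = 294 (y = 49*(2*(-1)**2*(2 - 1*(-1))) = 49*(2*1*(2 + 1)) = 49*(2*1*3) = 49*6 = 294)
-397 + 459*y = -397 + 459*294 = -397 + 134946 = 134549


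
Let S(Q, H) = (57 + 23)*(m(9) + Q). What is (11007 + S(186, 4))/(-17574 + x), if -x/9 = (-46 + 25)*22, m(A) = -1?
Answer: -25807/13416 ≈ -1.9236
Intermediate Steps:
x = 4158 (x = -9*(-46 + 25)*22 = -(-189)*22 = -9*(-462) = 4158)
S(Q, H) = -80 + 80*Q (S(Q, H) = (57 + 23)*(-1 + Q) = 80*(-1 + Q) = -80 + 80*Q)
(11007 + S(186, 4))/(-17574 + x) = (11007 + (-80 + 80*186))/(-17574 + 4158) = (11007 + (-80 + 14880))/(-13416) = (11007 + 14800)*(-1/13416) = 25807*(-1/13416) = -25807/13416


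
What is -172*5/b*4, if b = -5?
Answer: 688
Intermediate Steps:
-172*5/b*4 = -172*5/(-5)*4 = -172*5*(-1/5)*4 = -(-172)*4 = -172*(-4) = 688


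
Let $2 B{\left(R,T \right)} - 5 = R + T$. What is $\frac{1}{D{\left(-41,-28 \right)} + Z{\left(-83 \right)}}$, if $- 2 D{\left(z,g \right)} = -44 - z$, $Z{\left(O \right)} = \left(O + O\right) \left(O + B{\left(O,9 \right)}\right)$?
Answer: $\frac{2}{39013} \approx 5.1265 \cdot 10^{-5}$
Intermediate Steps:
$B{\left(R,T \right)} = \frac{5}{2} + \frac{R}{2} + \frac{T}{2}$ ($B{\left(R,T \right)} = \frac{5}{2} + \frac{R + T}{2} = \frac{5}{2} + \left(\frac{R}{2} + \frac{T}{2}\right) = \frac{5}{2} + \frac{R}{2} + \frac{T}{2}$)
$Z{\left(O \right)} = 2 O \left(7 + \frac{3 O}{2}\right)$ ($Z{\left(O \right)} = \left(O + O\right) \left(O + \left(\frac{5}{2} + \frac{O}{2} + \frac{1}{2} \cdot 9\right)\right) = 2 O \left(O + \left(\frac{5}{2} + \frac{O}{2} + \frac{9}{2}\right)\right) = 2 O \left(O + \left(7 + \frac{O}{2}\right)\right) = 2 O \left(7 + \frac{3 O}{2}\right)$)
$D{\left(z,g \right)} = 22 + \frac{z}{2}$ ($D{\left(z,g \right)} = - \frac{-44 - z}{2} = 22 + \frac{z}{2}$)
$\frac{1}{D{\left(-41,-28 \right)} + Z{\left(-83 \right)}} = \frac{1}{\left(22 + \frac{1}{2} \left(-41\right)\right) - 83 \left(14 + 3 \left(-83\right)\right)} = \frac{1}{\left(22 - \frac{41}{2}\right) - 83 \left(14 - 249\right)} = \frac{1}{\frac{3}{2} - -19505} = \frac{1}{\frac{3}{2} + 19505} = \frac{1}{\frac{39013}{2}} = \frac{2}{39013}$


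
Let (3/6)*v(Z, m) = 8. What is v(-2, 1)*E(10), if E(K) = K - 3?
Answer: 112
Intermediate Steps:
v(Z, m) = 16 (v(Z, m) = 2*8 = 16)
E(K) = -3 + K
v(-2, 1)*E(10) = 16*(-3 + 10) = 16*7 = 112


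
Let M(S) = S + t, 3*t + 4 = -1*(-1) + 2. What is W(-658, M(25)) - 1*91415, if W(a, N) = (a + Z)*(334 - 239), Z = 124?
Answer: -142145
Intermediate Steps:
t = -⅓ (t = -4/3 + (-1*(-1) + 2)/3 = -4/3 + (1 + 2)/3 = -4/3 + (⅓)*3 = -4/3 + 1 = -⅓ ≈ -0.33333)
M(S) = -⅓ + S (M(S) = S - ⅓ = -⅓ + S)
W(a, N) = 11780 + 95*a (W(a, N) = (a + 124)*(334 - 239) = (124 + a)*95 = 11780 + 95*a)
W(-658, M(25)) - 1*91415 = (11780 + 95*(-658)) - 1*91415 = (11780 - 62510) - 91415 = -50730 - 91415 = -142145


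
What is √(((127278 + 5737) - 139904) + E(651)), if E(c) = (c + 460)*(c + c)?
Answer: √1439633 ≈ 1199.8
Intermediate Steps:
E(c) = 2*c*(460 + c) (E(c) = (460 + c)*(2*c) = 2*c*(460 + c))
√(((127278 + 5737) - 139904) + E(651)) = √(((127278 + 5737) - 139904) + 2*651*(460 + 651)) = √((133015 - 139904) + 2*651*1111) = √(-6889 + 1446522) = √1439633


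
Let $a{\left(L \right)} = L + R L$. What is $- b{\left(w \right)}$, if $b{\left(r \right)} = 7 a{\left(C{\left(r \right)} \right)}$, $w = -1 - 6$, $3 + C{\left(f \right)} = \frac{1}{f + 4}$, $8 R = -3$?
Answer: $\frac{175}{12} \approx 14.583$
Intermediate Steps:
$R = - \frac{3}{8}$ ($R = \frac{1}{8} \left(-3\right) = - \frac{3}{8} \approx -0.375$)
$C{\left(f \right)} = -3 + \frac{1}{4 + f}$ ($C{\left(f \right)} = -3 + \frac{1}{f + 4} = -3 + \frac{1}{4 + f}$)
$a{\left(L \right)} = \frac{5 L}{8}$ ($a{\left(L \right)} = L - \frac{3 L}{8} = \frac{5 L}{8}$)
$w = -7$
$b{\left(r \right)} = \frac{35 \left(-11 - 3 r\right)}{8 \left(4 + r\right)}$ ($b{\left(r \right)} = 7 \frac{5 \frac{-11 - 3 r}{4 + r}}{8} = 7 \frac{5 \left(-11 - 3 r\right)}{8 \left(4 + r\right)} = \frac{35 \left(-11 - 3 r\right)}{8 \left(4 + r\right)}$)
$- b{\left(w \right)} = - \frac{35 \left(-11 - -21\right)}{8 \left(4 - 7\right)} = - \frac{35 \left(-11 + 21\right)}{8 \left(-3\right)} = - \frac{35 \left(-1\right) 10}{8 \cdot 3} = \left(-1\right) \left(- \frac{175}{12}\right) = \frac{175}{12}$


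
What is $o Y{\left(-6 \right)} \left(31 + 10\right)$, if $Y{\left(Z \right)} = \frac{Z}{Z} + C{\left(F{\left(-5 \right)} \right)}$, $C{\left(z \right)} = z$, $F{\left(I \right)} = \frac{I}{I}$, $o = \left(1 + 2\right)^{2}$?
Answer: $738$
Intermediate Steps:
$o = 9$ ($o = 3^{2} = 9$)
$F{\left(I \right)} = 1$
$Y{\left(Z \right)} = 2$ ($Y{\left(Z \right)} = \frac{Z}{Z} + 1 = 1 + 1 = 2$)
$o Y{\left(-6 \right)} \left(31 + 10\right) = 9 \cdot 2 \left(31 + 10\right) = 18 \cdot 41 = 738$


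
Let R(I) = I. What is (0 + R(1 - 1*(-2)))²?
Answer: 9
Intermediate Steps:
(0 + R(1 - 1*(-2)))² = (0 + (1 - 1*(-2)))² = (0 + (1 + 2))² = (0 + 3)² = 3² = 9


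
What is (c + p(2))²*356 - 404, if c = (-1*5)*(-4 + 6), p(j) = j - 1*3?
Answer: 42672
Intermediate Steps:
p(j) = -3 + j (p(j) = j - 3 = -3 + j)
c = -10 (c = -5*2 = -10)
(c + p(2))²*356 - 404 = (-10 + (-3 + 2))²*356 - 404 = (-10 - 1)²*356 - 404 = (-11)²*356 - 404 = 121*356 - 404 = 43076 - 404 = 42672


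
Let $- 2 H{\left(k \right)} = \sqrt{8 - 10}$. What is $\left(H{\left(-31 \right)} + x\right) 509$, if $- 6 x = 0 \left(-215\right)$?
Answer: $- \frac{509 i \sqrt{2}}{2} \approx - 359.92 i$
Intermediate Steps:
$x = 0$ ($x = - \frac{0 \left(-215\right)}{6} = \left(- \frac{1}{6}\right) 0 = 0$)
$H{\left(k \right)} = - \frac{i \sqrt{2}}{2}$ ($H{\left(k \right)} = - \frac{\sqrt{8 - 10}}{2} = - \frac{\sqrt{-2}}{2} = - \frac{i \sqrt{2}}{2}$)
$\left(H{\left(-31 \right)} + x\right) 509 = \left(- \frac{i \sqrt{2}}{2} + 0\right) 509 = - \frac{i \sqrt{2}}{2} \cdot 509 = - \frac{509 i \sqrt{2}}{2}$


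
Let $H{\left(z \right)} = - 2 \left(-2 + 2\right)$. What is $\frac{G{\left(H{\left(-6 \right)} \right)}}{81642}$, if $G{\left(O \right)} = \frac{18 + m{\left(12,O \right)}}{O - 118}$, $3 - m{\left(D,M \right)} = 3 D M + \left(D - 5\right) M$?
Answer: $- \frac{7}{3211252} \approx -2.1798 \cdot 10^{-6}$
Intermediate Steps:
$m{\left(D,M \right)} = 3 - M \left(-5 + D\right) - 3 D M$ ($m{\left(D,M \right)} = 3 - \left(3 D M + \left(D - 5\right) M\right) = 3 - \left(3 D M + \left(-5 + D\right) M\right) = 3 - \left(3 D M + M \left(-5 + D\right)\right) = 3 - \left(M \left(-5 + D\right) + 3 D M\right) = 3 - M \left(-5 + D\right) - 3 D M$)
$H{\left(z \right)} = 0$ ($H{\left(z \right)} = \left(-2\right) 0 = 0$)
$G{\left(O \right)} = \frac{21 - 43 O}{-118 + O}$ ($G{\left(O \right)} = \frac{18 + \left(3 + 5 O - 48 O\right)}{O - 118} = \frac{18 + \left(3 + 5 O - 48 O\right)}{-118 + O} = \frac{18 - \left(-3 + 43 O\right)}{-118 + O} = \frac{21 - 43 O}{-118 + O}$)
$\frac{G{\left(H{\left(-6 \right)} \right)}}{81642} = \frac{\frac{1}{-118 + 0} \left(21 - 0\right)}{81642} = \frac{21 + 0}{-118} \cdot \frac{1}{81642} = \left(- \frac{1}{118}\right) 21 \cdot \frac{1}{81642} = \left(- \frac{21}{118}\right) \frac{1}{81642} = - \frac{7}{3211252}$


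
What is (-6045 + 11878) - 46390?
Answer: -40557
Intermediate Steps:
(-6045 + 11878) - 46390 = 5833 - 46390 = -40557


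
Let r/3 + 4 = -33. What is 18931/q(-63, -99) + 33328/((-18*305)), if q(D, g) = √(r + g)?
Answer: -16664/2745 - 18931*I*√210/210 ≈ -6.0707 - 1306.4*I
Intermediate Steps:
r = -111 (r = -12 + 3*(-33) = -12 - 99 = -111)
q(D, g) = √(-111 + g)
18931/q(-63, -99) + 33328/((-18*305)) = 18931/(√(-111 - 99)) + 33328/((-18*305)) = 18931/(√(-210)) + 33328/(-5490) = 18931/((I*√210)) + 33328*(-1/5490) = 18931*(-I*√210/210) - 16664/2745 = -18931*I*√210/210 - 16664/2745 = -16664/2745 - 18931*I*√210/210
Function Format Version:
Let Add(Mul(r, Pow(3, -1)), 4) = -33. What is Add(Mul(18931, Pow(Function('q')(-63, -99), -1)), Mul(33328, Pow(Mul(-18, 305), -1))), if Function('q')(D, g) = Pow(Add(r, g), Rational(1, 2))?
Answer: Add(Rational(-16664, 2745), Mul(Rational(-18931, 210), I, Pow(210, Rational(1, 2)))) ≈ Add(-6.0707, Mul(-1306.4, I))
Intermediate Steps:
r = -111 (r = Add(-12, Mul(3, -33)) = Add(-12, -99) = -111)
Function('q')(D, g) = Pow(Add(-111, g), Rational(1, 2))
Add(Mul(18931, Pow(Function('q')(-63, -99), -1)), Mul(33328, Pow(Mul(-18, 305), -1))) = Add(Mul(18931, Pow(Pow(Add(-111, -99), Rational(1, 2)), -1)), Mul(33328, Pow(Mul(-18, 305), -1))) = Add(Mul(18931, Pow(Pow(-210, Rational(1, 2)), -1)), Mul(33328, Pow(-5490, -1))) = Add(Mul(18931, Pow(Mul(I, Pow(210, Rational(1, 2))), -1)), Mul(33328, Rational(-1, 5490))) = Add(Mul(18931, Mul(Rational(-1, 210), I, Pow(210, Rational(1, 2)))), Rational(-16664, 2745)) = Add(Mul(Rational(-18931, 210), I, Pow(210, Rational(1, 2))), Rational(-16664, 2745)) = Add(Rational(-16664, 2745), Mul(Rational(-18931, 210), I, Pow(210, Rational(1, 2))))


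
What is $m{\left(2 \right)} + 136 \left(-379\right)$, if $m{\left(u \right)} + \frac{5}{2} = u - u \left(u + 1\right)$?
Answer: $- \frac{103101}{2} \approx -51551.0$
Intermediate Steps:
$m{\left(u \right)} = - \frac{5}{2} + u - u \left(1 + u\right)$ ($m{\left(u \right)} = - \frac{5}{2} - \left(- u + u \left(u + 1\right)\right) = - \frac{5}{2} - \left(- u + u \left(1 + u\right)\right) = - \frac{5}{2} + u - u \left(1 + u\right)$)
$m{\left(2 \right)} + 136 \left(-379\right) = \left(- \frac{5}{2} - 2^{2}\right) + 136 \left(-379\right) = \left(- \frac{5}{2} - 4\right) - 51544 = - \frac{13}{2} - 51544 = - \frac{103101}{2}$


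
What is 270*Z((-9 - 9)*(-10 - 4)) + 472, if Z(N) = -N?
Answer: -67568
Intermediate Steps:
270*Z((-9 - 9)*(-10 - 4)) + 472 = 270*(-(-9 - 9)*(-10 - 4)) + 472 = 270*(-(-18)*(-14)) + 472 = 270*(-1*252) + 472 = 270*(-252) + 472 = -68040 + 472 = -67568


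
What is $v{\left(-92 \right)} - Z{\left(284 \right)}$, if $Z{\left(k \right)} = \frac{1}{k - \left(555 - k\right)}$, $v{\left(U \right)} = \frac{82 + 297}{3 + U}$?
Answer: $- \frac{5016}{1157} \approx -4.3354$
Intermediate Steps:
$v{\left(U \right)} = \frac{379}{3 + U}$
$Z{\left(k \right)} = \frac{1}{-555 + 2 k}$ ($Z{\left(k \right)} = \frac{1}{k + \left(-555 + k\right)} = \frac{1}{-555 + 2 k}$)
$v{\left(-92 \right)} - Z{\left(284 \right)} = \frac{379}{3 - 92} - \frac{1}{-555 + 2 \cdot 284} = \frac{379}{-89} - \frac{1}{-555 + 568} = 379 \left(- \frac{1}{89}\right) - \frac{1}{13} = - \frac{379}{89} - \frac{1}{13} = - \frac{5016}{1157}$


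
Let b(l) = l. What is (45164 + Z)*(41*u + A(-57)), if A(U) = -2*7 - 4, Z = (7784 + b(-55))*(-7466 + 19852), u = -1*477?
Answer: -1874826122850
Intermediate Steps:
u = -477
Z = 95731394 (Z = (7784 - 55)*(-7466 + 19852) = 7729*12386 = 95731394)
A(U) = -18 (A(U) = -14 - 4 = -18)
(45164 + Z)*(41*u + A(-57)) = (45164 + 95731394)*(41*(-477) - 18) = 95776558*(-19557 - 18) = 95776558*(-19575) = -1874826122850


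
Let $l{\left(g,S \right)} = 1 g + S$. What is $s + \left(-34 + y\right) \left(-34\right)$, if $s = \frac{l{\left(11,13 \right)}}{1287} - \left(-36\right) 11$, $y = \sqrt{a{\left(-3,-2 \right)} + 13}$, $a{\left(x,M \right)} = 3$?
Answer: $\frac{607472}{429} \approx 1416.0$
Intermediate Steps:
$l{\left(g,S \right)} = S + g$ ($l{\left(g,S \right)} = g + S = S + g$)
$y = 4$ ($y = \sqrt{3 + 13} = \sqrt{16} = 4$)
$s = \frac{169892}{429}$ ($s = \frac{13 + 11}{1287} - \left(-36\right) 11 = 24 \cdot \frac{1}{1287} - -396 = \frac{8}{429} + 396 = \frac{169892}{429} \approx 396.02$)
$s + \left(-34 + y\right) \left(-34\right) = \frac{169892}{429} + \left(-34 + 4\right) \left(-34\right) = \frac{169892}{429} - -1020 = \frac{169892}{429} + 1020 = \frac{607472}{429}$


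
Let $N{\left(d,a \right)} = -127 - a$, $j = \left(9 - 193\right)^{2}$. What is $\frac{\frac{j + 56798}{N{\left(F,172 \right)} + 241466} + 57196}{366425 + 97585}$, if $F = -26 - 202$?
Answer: $\frac{766326577}{6216883315} \approx 0.12327$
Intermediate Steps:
$F = -228$ ($F = -26 - 202 = -228$)
$j = 33856$ ($j = \left(-184\right)^{2} = 33856$)
$\frac{\frac{j + 56798}{N{\left(F,172 \right)} + 241466} + 57196}{366425 + 97585} = \frac{\frac{33856 + 56798}{\left(-127 - 172\right) + 241466} + 57196}{366425 + 97585} = \frac{\frac{90654}{\left(-127 - 172\right) + 241466} + 57196}{464010} = \left(\frac{90654}{-299 + 241466} + 57196\right) \frac{1}{464010} = \left(\frac{90654}{241167} + 57196\right) \frac{1}{464010} = \left(90654 \cdot \frac{1}{241167} + 57196\right) \frac{1}{464010} = \left(\frac{30218}{80389} + 57196\right) \frac{1}{464010} = \frac{4597959462}{80389} \cdot \frac{1}{464010} = \frac{766326577}{6216883315}$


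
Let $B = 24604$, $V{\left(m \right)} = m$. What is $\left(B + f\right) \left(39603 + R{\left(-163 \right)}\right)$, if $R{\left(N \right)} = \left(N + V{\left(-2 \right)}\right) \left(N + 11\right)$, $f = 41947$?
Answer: $4304718333$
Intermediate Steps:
$R{\left(N \right)} = \left(-2 + N\right) \left(11 + N\right)$ ($R{\left(N \right)} = \left(N - 2\right) \left(N + 11\right) = \left(-2 + N\right) \left(11 + N\right)$)
$\left(B + f\right) \left(39603 + R{\left(-163 \right)}\right) = \left(24604 + 41947\right) \left(39603 + \left(-22 + \left(-163\right)^{2} + 9 \left(-163\right)\right)\right) = 66551 \left(39603 - -25080\right) = 66551 \left(39603 + 25080\right) = 66551 \cdot 64683 = 4304718333$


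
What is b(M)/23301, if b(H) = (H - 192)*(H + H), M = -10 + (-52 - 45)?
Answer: 63986/23301 ≈ 2.7461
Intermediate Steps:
M = -107 (M = -10 - 97 = -107)
b(H) = 2*H*(-192 + H) (b(H) = (-192 + H)*(2*H) = 2*H*(-192 + H))
b(M)/23301 = (2*(-107)*(-192 - 107))/23301 = (2*(-107)*(-299))*(1/23301) = 63986*(1/23301) = 63986/23301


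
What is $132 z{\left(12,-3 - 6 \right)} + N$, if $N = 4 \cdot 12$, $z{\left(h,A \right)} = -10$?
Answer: $-1272$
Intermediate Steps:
$N = 48$
$132 z{\left(12,-3 - 6 \right)} + N = 132 \left(-10\right) + 48 = -1320 + 48 = -1272$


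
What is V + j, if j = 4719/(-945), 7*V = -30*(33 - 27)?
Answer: -9673/315 ≈ -30.708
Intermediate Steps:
V = -180/7 (V = (-30*(33 - 27))/7 = (-30*6)/7 = (⅐)*(-180) = -180/7 ≈ -25.714)
j = -1573/315 (j = 4719*(-1/945) = -1573/315 ≈ -4.9937)
V + j = -180/7 - 1573/315 = -9673/315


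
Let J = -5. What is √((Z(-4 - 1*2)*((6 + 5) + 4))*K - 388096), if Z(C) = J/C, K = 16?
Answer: 2*I*√96974 ≈ 622.81*I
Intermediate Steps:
Z(C) = -5/C
√((Z(-4 - 1*2)*((6 + 5) + 4))*K - 388096) = √(((-5/(-4 - 1*2))*((6 + 5) + 4))*16 - 388096) = √(((-5/(-4 - 2))*(11 + 4))*16 - 388096) = √((-5/(-6)*15)*16 - 388096) = √((-5*(-⅙)*15)*16 - 388096) = √(((⅚)*15)*16 - 388096) = √((25/2)*16 - 388096) = √(200 - 388096) = √(-387896) = 2*I*√96974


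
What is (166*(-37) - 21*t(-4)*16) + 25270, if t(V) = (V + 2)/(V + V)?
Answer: 19044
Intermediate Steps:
t(V) = (2 + V)/(2*V) (t(V) = (2 + V)/((2*V)) = (2 + V)*(1/(2*V)) = (2 + V)/(2*V))
(166*(-37) - 21*t(-4)*16) + 25270 = (166*(-37) - 21*(2 - 4)/(2*(-4))*16) + 25270 = (-6142 - 21*(-1)*(-2)/(2*4)*16) + 25270 = (-6142 - 21*¼*16) + 25270 = (-6142 - 21/4*16) + 25270 = (-6142 - 84) + 25270 = -6226 + 25270 = 19044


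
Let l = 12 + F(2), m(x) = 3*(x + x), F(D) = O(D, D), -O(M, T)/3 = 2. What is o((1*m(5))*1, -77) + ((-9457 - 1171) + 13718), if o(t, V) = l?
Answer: 3096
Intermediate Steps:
O(M, T) = -6 (O(M, T) = -3*2 = -6)
F(D) = -6
m(x) = 6*x (m(x) = 3*(2*x) = 6*x)
l = 6 (l = 12 - 6 = 6)
o(t, V) = 6
o((1*m(5))*1, -77) + ((-9457 - 1171) + 13718) = 6 + ((-9457 - 1171) + 13718) = 6 + (-10628 + 13718) = 6 + 3090 = 3096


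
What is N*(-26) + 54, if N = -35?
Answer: 964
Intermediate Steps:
N*(-26) + 54 = -35*(-26) + 54 = 910 + 54 = 964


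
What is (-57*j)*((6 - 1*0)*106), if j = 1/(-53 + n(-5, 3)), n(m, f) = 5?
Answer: 3021/4 ≈ 755.25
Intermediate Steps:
j = -1/48 (j = 1/(-53 + 5) = 1/(-48) = -1/48 ≈ -0.020833)
(-57*j)*((6 - 1*0)*106) = (-57*(-1/48))*((6 - 1*0)*106) = 19*((6 + 0)*106)/16 = 19*(6*106)/16 = (19/16)*636 = 3021/4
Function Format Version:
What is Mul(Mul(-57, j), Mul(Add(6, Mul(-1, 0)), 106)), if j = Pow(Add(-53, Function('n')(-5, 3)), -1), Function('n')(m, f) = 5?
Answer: Rational(3021, 4) ≈ 755.25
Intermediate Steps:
j = Rational(-1, 48) (j = Pow(Add(-53, 5), -1) = Pow(-48, -1) = Rational(-1, 48) ≈ -0.020833)
Mul(Mul(-57, j), Mul(Add(6, Mul(-1, 0)), 106)) = Mul(Mul(-57, Rational(-1, 48)), Mul(Add(6, Mul(-1, 0)), 106)) = Mul(Rational(19, 16), Mul(Add(6, 0), 106)) = Mul(Rational(19, 16), Mul(6, 106)) = Mul(Rational(19, 16), 636) = Rational(3021, 4)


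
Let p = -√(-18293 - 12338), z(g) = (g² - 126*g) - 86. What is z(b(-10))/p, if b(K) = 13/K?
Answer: 7949*I*√30631/3063100 ≈ 0.45418*I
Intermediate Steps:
z(g) = -86 + g² - 126*g
p = -I*√30631 (p = -√(-30631) = -I*√30631 ≈ -175.02*I)
z(b(-10))/p = (-86 + (13/(-10))² - 1638/(-10))/((-I*√30631)) = (-86 + (13*(-⅒))² - 1638*(-1)/10)*(I*√30631/30631) = (-86 + (-13/10)² - 126*(-13/10))*(I*√30631/30631) = (-86 + 169/100 + 819/5)*(I*√30631/30631) = 7949*(I*√30631/30631)/100 = 7949*I*√30631/3063100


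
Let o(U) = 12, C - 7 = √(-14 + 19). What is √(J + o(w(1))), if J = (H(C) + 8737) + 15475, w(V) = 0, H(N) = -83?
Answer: √24141 ≈ 155.37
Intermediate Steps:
C = 7 + √5 (C = 7 + √(-14 + 19) = 7 + √5 ≈ 9.2361)
J = 24129 (J = (-83 + 8737) + 15475 = 8654 + 15475 = 24129)
√(J + o(w(1))) = √(24129 + 12) = √24141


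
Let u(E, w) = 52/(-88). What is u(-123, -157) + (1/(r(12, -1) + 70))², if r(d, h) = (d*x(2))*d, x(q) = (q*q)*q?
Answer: -9706335/16426124 ≈ -0.59091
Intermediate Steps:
x(q) = q³ (x(q) = q²*q = q³)
u(E, w) = -13/22 (u(E, w) = 52*(-1/88) = -13/22)
r(d, h) = 8*d² (r(d, h) = (d*2³)*d = (d*8)*d = (8*d)*d = 8*d²)
u(-123, -157) + (1/(r(12, -1) + 70))² = -13/22 + (1/(8*12² + 70))² = -13/22 + (1/(8*144 + 70))² = -13/22 + (1/(1152 + 70))² = -13/22 + (1/1222)² = -13/22 + 1/1493284 = -9706335/16426124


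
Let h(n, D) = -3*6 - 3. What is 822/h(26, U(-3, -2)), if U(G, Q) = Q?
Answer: -274/7 ≈ -39.143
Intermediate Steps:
h(n, D) = -21 (h(n, D) = -18 - 3 = -21)
822/h(26, U(-3, -2)) = 822/(-21) = -1/21*822 = -274/7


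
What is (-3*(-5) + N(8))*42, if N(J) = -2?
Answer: 546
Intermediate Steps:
(-3*(-5) + N(8))*42 = (-3*(-5) - 2)*42 = (15 - 2)*42 = 13*42 = 546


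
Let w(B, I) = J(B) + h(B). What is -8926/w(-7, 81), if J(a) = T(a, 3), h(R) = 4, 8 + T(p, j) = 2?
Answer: 4463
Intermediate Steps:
T(p, j) = -6 (T(p, j) = -8 + 2 = -6)
J(a) = -6
w(B, I) = -2 (w(B, I) = -6 + 4 = -2)
-8926/w(-7, 81) = -8926/(-2) = -8926*(-½) = 4463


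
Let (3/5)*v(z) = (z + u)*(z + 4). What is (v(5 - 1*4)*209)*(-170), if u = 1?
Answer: -1776500/3 ≈ -5.9217e+5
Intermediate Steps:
v(z) = 5*(1 + z)*(4 + z)/3 (v(z) = 5*((z + 1)*(z + 4))/3 = 5*((1 + z)*(4 + z))/3 = 5*(1 + z)*(4 + z)/3)
(v(5 - 1*4)*209)*(-170) = ((20/3 + 5*(5 - 1*4)**2/3 + 25*(5 - 1*4)/3)*209)*(-170) = ((20/3 + 5*(5 - 4)**2/3 + 25*(5 - 4)/3)*209)*(-170) = ((20/3 + (5/3)*1**2 + (25/3)*1)*209)*(-170) = ((20/3 + (5/3)*1 + 25/3)*209)*(-170) = ((20/3 + 5/3 + 25/3)*209)*(-170) = ((50/3)*209)*(-170) = (10450/3)*(-170) = -1776500/3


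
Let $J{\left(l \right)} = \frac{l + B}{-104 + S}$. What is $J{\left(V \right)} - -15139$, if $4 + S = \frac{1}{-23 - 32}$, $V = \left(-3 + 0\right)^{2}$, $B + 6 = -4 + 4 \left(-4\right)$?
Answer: $\frac{89941734}{5941} \approx 15139.0$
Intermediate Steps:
$B = -26$ ($B = -6 + \left(-4 + 4 \left(-4\right)\right) = -6 - 20 = -26$)
$V = 9$ ($V = \left(-3\right)^{2} = 9$)
$S = - \frac{221}{55}$ ($S = -4 + \frac{1}{-23 - 32} = -4 + \frac{1}{-55} = -4 - \frac{1}{55} = - \frac{221}{55} \approx -4.0182$)
$J{\left(l \right)} = \frac{110}{457} - \frac{55 l}{5941}$ ($J{\left(l \right)} = \frac{l - 26}{-104 - \frac{221}{55}} = \frac{-26 + l}{- \frac{5941}{55}} = \left(-26 + l\right) \left(- \frac{55}{5941}\right) = \frac{110}{457} - \frac{55 l}{5941}$)
$J{\left(V \right)} - -15139 = \left(\frac{110}{457} - \frac{495}{5941}\right) - -15139 = \left(\frac{110}{457} - \frac{495}{5941}\right) + 15139 = \frac{935}{5941} + 15139 = \frac{89941734}{5941}$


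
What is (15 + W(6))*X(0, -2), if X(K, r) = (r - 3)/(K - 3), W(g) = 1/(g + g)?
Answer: 905/36 ≈ 25.139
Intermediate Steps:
W(g) = 1/(2*g)
X(K, r) = (-3 + r)/(-3 + K)
(15 + W(6))*X(0, -2) = (15 + (½)/6)*((-3 - 2)/(-3 + 0)) = (15 + (½)*(⅙))*(-5/(-3)) = (15 + 1/12)*(-⅓*(-5)) = (181/12)*(5/3) = 905/36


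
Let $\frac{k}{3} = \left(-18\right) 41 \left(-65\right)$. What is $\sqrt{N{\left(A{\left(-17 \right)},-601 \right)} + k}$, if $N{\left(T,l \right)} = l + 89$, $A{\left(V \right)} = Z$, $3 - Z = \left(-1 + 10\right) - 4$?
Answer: $\sqrt{143398} \approx 378.68$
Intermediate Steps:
$Z = -2$ ($Z = 3 - \left(\left(-1 + 10\right) - 4\right) = 3 - \left(9 - 4\right) = 3 - 5 = -2$)
$A{\left(V \right)} = -2$
$k = 143910$ ($k = 3 \left(-18\right) 41 \left(-65\right) = 3 \left(\left(-738\right) \left(-65\right)\right) = 3 \cdot 47970 = 143910$)
$N{\left(T,l \right)} = 89 + l$
$\sqrt{N{\left(A{\left(-17 \right)},-601 \right)} + k} = \sqrt{\left(89 - 601\right) + 143910} = \sqrt{-512 + 143910} = \sqrt{143398}$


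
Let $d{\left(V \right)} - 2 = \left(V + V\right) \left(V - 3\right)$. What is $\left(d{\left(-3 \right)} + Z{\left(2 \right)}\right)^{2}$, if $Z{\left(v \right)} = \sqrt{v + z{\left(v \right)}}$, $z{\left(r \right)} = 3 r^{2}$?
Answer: $\left(38 + \sqrt{14}\right)^{2} \approx 1742.4$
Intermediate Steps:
$d{\left(V \right)} = 2 + 2 V \left(-3 + V\right)$ ($d{\left(V \right)} = 2 + \left(V + V\right) \left(V - 3\right) = 2 + 2 V \left(-3 + V\right)$)
$Z{\left(v \right)} = \sqrt{v + 3 v^{2}}$
$\left(d{\left(-3 \right)} + Z{\left(2 \right)}\right)^{2} = \left(\left(2 - -18 + 2 \left(-3\right)^{2}\right) + \sqrt{2 \left(1 + 3 \cdot 2\right)}\right)^{2} = \left(\left(2 + 18 + 2 \cdot 9\right) + \sqrt{2 \left(1 + 6\right)}\right)^{2} = \left(\left(2 + 18 + 18\right) + \sqrt{2 \cdot 7}\right)^{2} = \left(38 + \sqrt{14}\right)^{2}$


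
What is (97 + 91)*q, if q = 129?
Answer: 24252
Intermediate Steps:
(97 + 91)*q = (97 + 91)*129 = 188*129 = 24252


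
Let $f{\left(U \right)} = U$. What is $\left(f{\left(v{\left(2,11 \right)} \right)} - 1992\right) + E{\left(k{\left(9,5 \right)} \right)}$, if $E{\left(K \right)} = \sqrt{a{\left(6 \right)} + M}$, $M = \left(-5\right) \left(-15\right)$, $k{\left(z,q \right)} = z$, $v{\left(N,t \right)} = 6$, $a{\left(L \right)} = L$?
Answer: $-1977$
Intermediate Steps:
$M = 75$
$E{\left(K \right)} = 9$ ($E{\left(K \right)} = \sqrt{6 + 75} = \sqrt{81} = 9$)
$\left(f{\left(v{\left(2,11 \right)} \right)} - 1992\right) + E{\left(k{\left(9,5 \right)} \right)} = \left(6 - 1992\right) + 9 = -1986 + 9 = -1977$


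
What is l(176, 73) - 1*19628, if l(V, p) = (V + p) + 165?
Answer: -19214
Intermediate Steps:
l(V, p) = 165 + V + p
l(176, 73) - 1*19628 = (165 + 176 + 73) - 1*19628 = 414 - 19628 = -19214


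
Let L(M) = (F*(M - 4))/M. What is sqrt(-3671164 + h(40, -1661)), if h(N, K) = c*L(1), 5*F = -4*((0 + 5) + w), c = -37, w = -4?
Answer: 2*I*sqrt(22945330)/5 ≈ 1916.1*I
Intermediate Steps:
F = -4/5 (F = (-4*((0 + 5) - 4))/5 = (-4*(5 - 4))/5 = (-4*1)/5 = (1/5)*(-4) = -4/5 ≈ -0.80000)
L(M) = (16/5 - 4*M/5)/M (L(M) = (-4*(M - 4)/5)/M = (-4*(-4 + M)/5)/M = (16/5 - 4*M/5)/M)
h(N, K) = -444/5 (h(N, K) = -148*(4 - 1*1)/(5*1) = -148*(4 - 1)/5 = -148*3/5 = -37*12/5 = -444/5)
sqrt(-3671164 + h(40, -1661)) = sqrt(-3671164 - 444/5) = sqrt(-18356264/5) = 2*I*sqrt(22945330)/5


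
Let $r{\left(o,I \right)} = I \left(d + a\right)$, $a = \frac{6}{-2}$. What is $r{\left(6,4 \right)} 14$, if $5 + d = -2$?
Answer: $-560$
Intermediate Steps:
$d = -7$ ($d = -5 - 2 = -7$)
$a = -3$ ($a = 6 \left(- \frac{1}{2}\right) = -3$)
$r{\left(o,I \right)} = - 10 I$ ($r{\left(o,I \right)} = I \left(-7 - 3\right) = I \left(-10\right) = - 10 I$)
$r{\left(6,4 \right)} 14 = \left(-10\right) 4 \cdot 14 = \left(-40\right) 14 = -560$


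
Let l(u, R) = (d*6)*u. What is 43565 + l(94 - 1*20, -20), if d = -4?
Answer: 41789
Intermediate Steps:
l(u, R) = -24*u (l(u, R) = (-4*6)*u = -24*u)
43565 + l(94 - 1*20, -20) = 43565 - 24*(94 - 1*20) = 43565 - 24*(94 - 20) = 43565 - 24*74 = 43565 - 1776 = 41789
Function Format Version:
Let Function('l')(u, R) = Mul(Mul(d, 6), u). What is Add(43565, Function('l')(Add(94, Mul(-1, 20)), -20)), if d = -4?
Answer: 41789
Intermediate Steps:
Function('l')(u, R) = Mul(-24, u) (Function('l')(u, R) = Mul(Mul(-4, 6), u) = Mul(-24, u))
Add(43565, Function('l')(Add(94, Mul(-1, 20)), -20)) = Add(43565, Mul(-24, Add(94, Mul(-1, 20)))) = Add(43565, Mul(-24, Add(94, -20))) = Add(43565, Mul(-24, 74)) = Add(43565, -1776) = 41789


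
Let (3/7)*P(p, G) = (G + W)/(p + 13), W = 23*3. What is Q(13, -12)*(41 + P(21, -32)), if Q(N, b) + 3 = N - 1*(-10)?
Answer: 44410/51 ≈ 870.78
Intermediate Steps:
Q(N, b) = 7 + N (Q(N, b) = -3 + (N - 1*(-10)) = -3 + (N + 10) = -3 + (10 + N) = 7 + N)
W = 69
P(p, G) = 7*(69 + G)/(3*(13 + p)) (P(p, G) = 7*((G + 69)/(p + 13))/3 = 7*((69 + G)/(13 + p))/3 = 7*(69 + G)/(3*(13 + p)))
Q(13, -12)*(41 + P(21, -32)) = (7 + 13)*(41 + 7*(69 - 32)/(3*(13 + 21))) = 20*(41 + (7/3)*37/34) = 20*(41 + (7/3)*(1/34)*37) = 20*(41 + 259/102) = 20*(4441/102) = 44410/51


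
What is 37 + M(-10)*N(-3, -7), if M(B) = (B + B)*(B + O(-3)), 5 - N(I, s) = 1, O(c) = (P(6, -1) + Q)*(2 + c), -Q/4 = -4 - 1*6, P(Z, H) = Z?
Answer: 4517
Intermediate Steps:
Q = 40 (Q = -4*(-4 - 1*6) = -4*(-4 - 6) = -4*(-10) = 40)
O(c) = 92 + 46*c (O(c) = (6 + 40)*(2 + c) = 46*(2 + c) = 92 + 46*c)
N(I, s) = 4 (N(I, s) = 5 - 1*1 = 5 - 1 = 4)
M(B) = 2*B*(-46 + B) (M(B) = (B + B)*(B + (92 + 46*(-3))) = (2*B)*(B + (92 - 138)) = (2*B)*(B - 46) = (2*B)*(-46 + B) = 2*B*(-46 + B))
37 + M(-10)*N(-3, -7) = 37 + (2*(-10)*(-46 - 10))*4 = 37 + (2*(-10)*(-56))*4 = 37 + 1120*4 = 37 + 4480 = 4517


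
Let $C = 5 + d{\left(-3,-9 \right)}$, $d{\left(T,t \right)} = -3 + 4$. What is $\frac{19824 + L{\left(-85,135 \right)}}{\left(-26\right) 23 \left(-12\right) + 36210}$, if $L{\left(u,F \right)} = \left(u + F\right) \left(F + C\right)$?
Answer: $\frac{4479}{7231} \approx 0.61942$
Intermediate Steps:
$d{\left(T,t \right)} = 1$
$C = 6$ ($C = 5 + 1 = 6$)
$L{\left(u,F \right)} = \left(6 + F\right) \left(F + u\right)$ ($L{\left(u,F \right)} = \left(u + F\right) \left(F + 6\right) = \left(F + u\right) \left(6 + F\right) = \left(6 + F\right) \left(F + u\right)$)
$\frac{19824 + L{\left(-85,135 \right)}}{\left(-26\right) 23 \left(-12\right) + 36210} = \frac{19824 + \left(135^{2} + 6 \cdot 135 + 6 \left(-85\right) + 135 \left(-85\right)\right)}{\left(-26\right) 23 \left(-12\right) + 36210} = \frac{19824 + \left(18225 + 810 - 510 - 11475\right)}{\left(-598\right) \left(-12\right) + 36210} = \frac{19824 + 7050}{7176 + 36210} = \frac{26874}{43386} = 26874 \cdot \frac{1}{43386} = \frac{4479}{7231}$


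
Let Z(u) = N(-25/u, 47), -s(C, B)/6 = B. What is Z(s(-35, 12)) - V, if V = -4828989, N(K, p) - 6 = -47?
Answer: 4828948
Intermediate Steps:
N(K, p) = -41 (N(K, p) = 6 - 47 = -41)
s(C, B) = -6*B
Z(u) = -41
Z(s(-35, 12)) - V = -41 - 1*(-4828989) = -41 + 4828989 = 4828948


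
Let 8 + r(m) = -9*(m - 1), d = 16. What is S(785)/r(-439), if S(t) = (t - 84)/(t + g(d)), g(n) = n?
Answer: 701/3165552 ≈ 0.00022145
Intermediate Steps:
r(m) = 1 - 9*m (r(m) = -8 - 9*(m - 1) = -8 - 9*(-1 + m) = -8 + (9 - 9*m) = 1 - 9*m)
S(t) = (-84 + t)/(16 + t) (S(t) = (t - 84)/(t + 16) = (-84 + t)/(16 + t))
S(785)/r(-439) = ((-84 + 785)/(16 + 785))/(1 - 9*(-439)) = (701/801)/(1 + 3951) = ((1/801)*701)/3952 = (701/801)*(1/3952) = 701/3165552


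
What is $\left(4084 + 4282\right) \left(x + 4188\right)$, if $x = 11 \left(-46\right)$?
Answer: $30803612$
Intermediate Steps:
$x = -506$
$\left(4084 + 4282\right) \left(x + 4188\right) = \left(4084 + 4282\right) \left(-506 + 4188\right) = 8366 \cdot 3682 = 30803612$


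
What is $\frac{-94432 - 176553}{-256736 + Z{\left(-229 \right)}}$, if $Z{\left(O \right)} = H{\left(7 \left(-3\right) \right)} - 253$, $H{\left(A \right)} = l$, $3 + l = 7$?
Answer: $\frac{54197}{51397} \approx 1.0545$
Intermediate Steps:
$l = 4$ ($l = -3 + 7 = 4$)
$H{\left(A \right)} = 4$
$Z{\left(O \right)} = -249$ ($Z{\left(O \right)} = 4 - 253 = -249$)
$\frac{-94432 - 176553}{-256736 + Z{\left(-229 \right)}} = \frac{-94432 - 176553}{-256736 - 249} = - \frac{270985}{-256985} = \left(-270985\right) \left(- \frac{1}{256985}\right) = \frac{54197}{51397}$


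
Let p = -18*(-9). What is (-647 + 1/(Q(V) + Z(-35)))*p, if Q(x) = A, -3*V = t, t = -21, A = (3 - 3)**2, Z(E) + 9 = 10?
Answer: -104652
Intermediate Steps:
Z(E) = 1 (Z(E) = -9 + 10 = 1)
A = 0 (A = 0**2 = 0)
p = 162
V = 7 (V = -1/3*(-21) = 7)
Q(x) = 0
(-647 + 1/(Q(V) + Z(-35)))*p = (-647 + 1/(0 + 1))*162 = (-647 + 1/1)*162 = (-647 + 1)*162 = -646*162 = -104652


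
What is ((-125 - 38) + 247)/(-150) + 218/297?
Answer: 1292/7425 ≈ 0.17401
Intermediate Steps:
((-125 - 38) + 247)/(-150) + 218/297 = (-163 + 247)*(-1/150) + 218*(1/297) = 84*(-1/150) + 218/297 = -14/25 + 218/297 = 1292/7425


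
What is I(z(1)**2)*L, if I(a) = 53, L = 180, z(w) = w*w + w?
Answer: 9540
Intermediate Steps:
z(w) = w + w**2 (z(w) = w**2 + w = w + w**2)
I(z(1)**2)*L = 53*180 = 9540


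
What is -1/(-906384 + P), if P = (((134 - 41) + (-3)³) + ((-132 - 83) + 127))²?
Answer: 1/905900 ≈ 1.1039e-6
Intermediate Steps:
P = 484 (P = ((93 - 27) + (-215 + 127))² = (66 - 88)² = (-22)² = 484)
-1/(-906384 + P) = -1/(-906384 + 484) = -1/(-905900) = -1*(-1/905900) = 1/905900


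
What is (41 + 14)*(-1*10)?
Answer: -550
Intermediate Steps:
(41 + 14)*(-1*10) = 55*(-10) = -550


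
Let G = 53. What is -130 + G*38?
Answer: 1884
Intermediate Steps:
-130 + G*38 = -130 + 53*38 = -130 + 2014 = 1884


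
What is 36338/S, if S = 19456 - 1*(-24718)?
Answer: 18169/22087 ≈ 0.82261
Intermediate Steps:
S = 44174 (S = 19456 + 24718 = 44174)
36338/S = 36338/44174 = 36338*(1/44174) = 18169/22087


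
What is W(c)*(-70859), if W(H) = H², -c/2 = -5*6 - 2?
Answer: -290238464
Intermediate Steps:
c = 64 (c = -2*(-5*6 - 2) = -2*(-30 - 2) = -2*(-32) = 64)
W(c)*(-70859) = 64²*(-70859) = 4096*(-70859) = -290238464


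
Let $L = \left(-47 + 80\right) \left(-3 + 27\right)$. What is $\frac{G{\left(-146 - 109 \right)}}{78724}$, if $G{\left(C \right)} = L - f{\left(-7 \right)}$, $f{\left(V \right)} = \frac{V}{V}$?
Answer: $\frac{791}{78724} \approx 0.010048$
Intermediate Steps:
$f{\left(V \right)} = 1$
$L = 792$ ($L = 33 \cdot 24 = 792$)
$G{\left(C \right)} = 791$ ($G{\left(C \right)} = 792 - 1 = 791$)
$\frac{G{\left(-146 - 109 \right)}}{78724} = \frac{791}{78724}$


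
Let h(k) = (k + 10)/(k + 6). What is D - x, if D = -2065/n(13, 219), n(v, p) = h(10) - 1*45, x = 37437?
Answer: -186949/5 ≈ -37390.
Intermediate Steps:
h(k) = (10 + k)/(6 + k)
n(v, p) = -175/4 (n(v, p) = (10 + 10)/(6 + 10) - 1*45 = 20/16 - 45 = (1/16)*20 - 45 = 5/4 - 45 = -175/4)
D = 236/5 (D = -2065/(-175/4) = -2065*(-4/175) = 236/5 ≈ 47.200)
D - x = 236/5 - 1*37437 = 236/5 - 37437 = -186949/5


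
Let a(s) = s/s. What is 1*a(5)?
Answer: 1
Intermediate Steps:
a(s) = 1
1*a(5) = 1*1 = 1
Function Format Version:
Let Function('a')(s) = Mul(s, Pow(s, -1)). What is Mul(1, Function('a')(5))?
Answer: 1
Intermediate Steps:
Function('a')(s) = 1
Mul(1, Function('a')(5)) = Mul(1, 1) = 1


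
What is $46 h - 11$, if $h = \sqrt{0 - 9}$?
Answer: $-11 + 138 i \approx -11.0 + 138.0 i$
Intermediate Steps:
$h = 3 i$ ($h = \sqrt{-9} = 3 i \approx 3.0 i$)
$46 h - 11 = 46 \cdot 3 i - 11 = 138 i - 11 = -11 + 138 i$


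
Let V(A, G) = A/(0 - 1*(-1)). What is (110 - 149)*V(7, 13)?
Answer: -273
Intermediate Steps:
V(A, G) = A (V(A, G) = A/(0 + 1) = A/1 = A*1 = A)
(110 - 149)*V(7, 13) = (110 - 149)*7 = -39*7 = -273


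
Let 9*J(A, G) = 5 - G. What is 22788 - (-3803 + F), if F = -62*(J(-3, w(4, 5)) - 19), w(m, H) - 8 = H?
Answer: 228221/9 ≈ 25358.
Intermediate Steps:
w(m, H) = 8 + H
J(A, G) = 5/9 - G/9 (J(A, G) = (5 - G)/9 = 5/9 - G/9)
F = 11098/9 (F = -62*((5/9 - (8 + 5)/9) - 19) = -62*((5/9 - ⅑*13) - 19) = -62*((5/9 - 13/9) - 19) = -62*(-8/9 - 19) = -62*(-179/9) = 11098/9 ≈ 1233.1)
22788 - (-3803 + F) = 22788 - (-3803 + 11098/9) = 22788 - 1*(-23129/9) = 22788 + 23129/9 = 228221/9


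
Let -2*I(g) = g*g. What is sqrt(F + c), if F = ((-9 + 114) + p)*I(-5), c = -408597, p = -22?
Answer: I*sqrt(1638538)/2 ≈ 640.03*I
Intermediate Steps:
I(g) = -g**2/2 (I(g) = -g*g/2 = -g**2/2)
F = -2075/2 (F = ((-9 + 114) - 22)*(-1/2*(-5)**2) = (105 - 22)*(-1/2*25) = 83*(-25/2) = -2075/2 ≈ -1037.5)
sqrt(F + c) = sqrt(-2075/2 - 408597) = sqrt(-819269/2) = I*sqrt(1638538)/2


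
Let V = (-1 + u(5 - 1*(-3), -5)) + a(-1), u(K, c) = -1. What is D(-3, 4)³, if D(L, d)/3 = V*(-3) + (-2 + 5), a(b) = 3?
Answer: 0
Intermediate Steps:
V = 1 (V = (-1 - 1) + 3 = -2 + 3 = 1)
D(L, d) = 0 (D(L, d) = 3*(1*(-3) + (-2 + 5)) = 3*(-3 + 3) = 3*0 = 0)
D(-3, 4)³ = 0³ = 0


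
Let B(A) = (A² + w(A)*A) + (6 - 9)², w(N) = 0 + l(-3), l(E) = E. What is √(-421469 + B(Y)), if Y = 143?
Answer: 4*I*√25090 ≈ 633.59*I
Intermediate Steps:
w(N) = -3 (w(N) = 0 - 3 = -3)
B(A) = 9 + A² - 3*A (B(A) = (A² - 3*A) + (6 - 9)² = (A² - 3*A) + (-3)² = (A² - 3*A) + 9 = 9 + A² - 3*A)
√(-421469 + B(Y)) = √(-421469 + (9 + 143² - 3*143)) = √(-421469 + (9 + 20449 - 429)) = √(-421469 + 20029) = √(-401440) = 4*I*√25090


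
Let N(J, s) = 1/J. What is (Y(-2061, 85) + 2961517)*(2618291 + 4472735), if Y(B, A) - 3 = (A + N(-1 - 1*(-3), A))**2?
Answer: 42104104984673/2 ≈ 2.1052e+13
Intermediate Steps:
Y(B, A) = 3 + (1/2 + A)**2 (Y(B, A) = 3 + (A + 1/(-1 - 1*(-3)))**2 = 3 + (A + 1/(-1 + 3))**2 = 3 + (A + 1/2)**2 = 3 + (1/2 + A)**2)
(Y(-2061, 85) + 2961517)*(2618291 + 4472735) = ((13/4 + 85 + 85**2) + 2961517)*(2618291 + 4472735) = ((13/4 + 85 + 7225) + 2961517)*7091026 = (29253/4 + 2961517)*7091026 = (11875321/4)*7091026 = 42104104984673/2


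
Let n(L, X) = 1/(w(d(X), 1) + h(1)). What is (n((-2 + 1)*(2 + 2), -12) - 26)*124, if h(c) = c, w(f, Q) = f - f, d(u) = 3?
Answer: -3100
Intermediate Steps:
w(f, Q) = 0
n(L, X) = 1 (n(L, X) = 1/(0 + 1) = 1/1 = 1)
(n((-2 + 1)*(2 + 2), -12) - 26)*124 = (1 - 26)*124 = -25*124 = -3100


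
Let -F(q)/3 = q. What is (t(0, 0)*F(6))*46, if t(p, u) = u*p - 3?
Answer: 2484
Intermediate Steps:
F(q) = -3*q
t(p, u) = -3 + p*u (t(p, u) = p*u - 3 = -3 + p*u)
(t(0, 0)*F(6))*46 = ((-3 + 0*0)*(-3*6))*46 = ((-3 + 0)*(-18))*46 = -3*(-18)*46 = 54*46 = 2484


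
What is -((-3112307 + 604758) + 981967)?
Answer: 1525582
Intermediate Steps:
-((-3112307 + 604758) + 981967) = -(-2507549 + 981967) = -1*(-1525582) = 1525582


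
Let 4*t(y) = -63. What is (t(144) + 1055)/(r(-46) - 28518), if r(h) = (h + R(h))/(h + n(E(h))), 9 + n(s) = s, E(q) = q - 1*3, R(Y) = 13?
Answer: -108082/2965839 ≈ -0.036442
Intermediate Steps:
t(y) = -63/4 (t(y) = (¼)*(-63) = -63/4)
E(q) = -3 + q (E(q) = q - 3 = -3 + q)
n(s) = -9 + s
r(h) = (13 + h)/(-12 + 2*h) (r(h) = (h + 13)/(h + (-9 + (-3 + h))) = (13 + h)/(h + (-12 + h)) = (13 + h)/(-12 + 2*h))
(t(144) + 1055)/(r(-46) - 28518) = (-63/4 + 1055)/((13 - 46)/(2*(-6 - 46)) - 28518) = 4157/(4*((½)*(-33)/(-52) - 28518)) = 4157/(4*((½)*(-1/52)*(-33) - 28518)) = 4157/(4*(33/104 - 28518)) = 4157/(4*(-2965839/104)) = (4157/4)*(-104/2965839) = -108082/2965839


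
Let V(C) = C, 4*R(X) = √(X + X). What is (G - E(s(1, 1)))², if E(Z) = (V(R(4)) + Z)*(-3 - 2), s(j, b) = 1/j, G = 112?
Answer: 27403/2 + 585*√2 ≈ 14529.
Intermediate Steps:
R(X) = √2*√X/4 (R(X) = √(X + X)/4 = √(2*X)/4 = (√2*√X)/4 = √2*√X/4)
E(Z) = -5*Z - 5*√2/2 (E(Z) = (√2*√4/4 + Z)*(-3 - 2) = ((¼)*√2*2 + Z)*(-5) = (√2/2 + Z)*(-5) = (Z + √2/2)*(-5) = -5*Z - 5*√2/2)
(G - E(s(1, 1)))² = (112 - (-5/1 - 5*√2/2))² = (112 - (-5*1 - 5*√2/2))² = (112 - (-5 - 5*√2/2))² = (112 + (5 + 5*√2/2))² = (117 + 5*√2/2)²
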